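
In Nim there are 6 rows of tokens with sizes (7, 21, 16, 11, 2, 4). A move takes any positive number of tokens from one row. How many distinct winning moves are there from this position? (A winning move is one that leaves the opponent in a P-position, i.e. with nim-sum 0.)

1

Compute the nim-sum pairwise:
7 ^ 21 = 18
18 ^ 16 = 2
2 ^ 11 = 9
9 ^ 2 = 11
11 ^ 4 = 15
The overall nim-sum is X = 15. A row of size p has a winning move iff p XOR X < p (reduce it to p XOR X).
  7: 7 XOR 15 = 8 ≥ 7 — no move.
  21: 21 XOR 15 = 26 ≥ 21 — no move.
  16: 16 XOR 15 = 31 ≥ 16 — no move.
  11: 11 XOR 15 = 4 < 11 — winning move (to 4).
  2: 2 XOR 15 = 13 ≥ 2 — no move.
  4: 4 XOR 15 = 11 ≥ 4 — no move.
That gives 1 winning move.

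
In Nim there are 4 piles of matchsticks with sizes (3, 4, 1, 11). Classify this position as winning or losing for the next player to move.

Winning position

Compute the nim-sum pairwise:
3 XOR 4 = 7
7 XOR 1 = 6
6 XOR 11 = 13
The nim-sum is 13 ≠ 0, so this is an N-position: the player to move can win.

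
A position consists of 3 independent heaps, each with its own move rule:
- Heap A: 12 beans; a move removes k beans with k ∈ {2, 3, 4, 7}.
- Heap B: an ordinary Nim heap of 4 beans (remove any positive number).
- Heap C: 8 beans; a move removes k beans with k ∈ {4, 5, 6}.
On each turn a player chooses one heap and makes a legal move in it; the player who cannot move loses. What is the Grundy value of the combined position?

6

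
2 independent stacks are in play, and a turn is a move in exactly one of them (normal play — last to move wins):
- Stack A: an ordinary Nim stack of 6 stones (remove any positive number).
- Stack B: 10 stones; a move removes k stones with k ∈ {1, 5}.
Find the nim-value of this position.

6

Stack A is a plain Nim stack of size 6, so its Grundy value is 6.
Build the Grundy sequence for stack B with g(k) = mex{g(k−s) : s ∈ {1, 5}, s ≤ k}:
g(0) = mex{} = 0
g(1) = mex{0} = 1
g(2) = mex{1} = 0
g(3) = mex{0} = 1
g(4) = mex{1} = 0
g(5) = mex{0} = 1
g(6) = mex{1} = 0
g(7) = mex{0} = 1
g(8) = mex{1} = 0
g(9) = mex{0} = 1
g(10) = mex{1} = 0
So g(10) = 0.
The value of a disjunctive sum is the nim-sum of the parts.
Combined value = 6 XOR 0 = 6.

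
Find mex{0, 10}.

0 is in the set but 1 is not, so the mex is 1.

1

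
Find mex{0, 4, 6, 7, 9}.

1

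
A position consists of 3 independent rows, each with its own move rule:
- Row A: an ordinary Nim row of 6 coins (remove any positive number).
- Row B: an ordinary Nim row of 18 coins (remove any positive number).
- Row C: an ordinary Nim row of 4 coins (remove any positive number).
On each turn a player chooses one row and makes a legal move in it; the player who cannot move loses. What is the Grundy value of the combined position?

Row A is a plain Nim row of size 6, so its Grundy value is 6.
Row B is a plain Nim row of size 18, so its Grundy value is 18.
Row C is a plain Nim row of size 4, so its Grundy value is 4.
By the Sprague-Grundy theorem, the Grundy value of a sum of independent games is the XOR of the component values.
Combined value = 6 XOR 18 XOR 4 = 16.

16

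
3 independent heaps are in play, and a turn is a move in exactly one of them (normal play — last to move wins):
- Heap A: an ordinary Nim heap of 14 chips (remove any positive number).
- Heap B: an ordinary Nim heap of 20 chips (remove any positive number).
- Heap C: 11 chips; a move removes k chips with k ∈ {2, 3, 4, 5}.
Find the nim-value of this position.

24

Heap A is a plain Nim heap of size 14, so its Grundy value is 14.
Heap B is a plain Nim heap of size 20, so its Grundy value is 20.
Build the Grundy sequence for heap C with g(k) = mex{g(k−s) : s ∈ {2, 3, 4, 5}, s ≤ k}:
g(0) = mex{} = 0
g(1) = mex{} = 0
g(2) = mex{0} = 1
g(3) = mex{0} = 1
g(4) = mex{0,1} = 2
g(5) = mex{0,1} = 2
g(6) = mex{0,1,2} = 3
g(7) = mex{1,2} = 0
g(8) = mex{1,2,3} = 0
g(9) = mex{0,2,3} = 1
g(10) = mex{0,2,3} = 1
g(11) = mex{0,1,3} = 2
So g(11) = 2.
By the Sprague-Grundy theorem, the Grundy value of a sum of independent games is the XOR of the component values.
Combined value = 14 XOR 20 XOR 2 = 24.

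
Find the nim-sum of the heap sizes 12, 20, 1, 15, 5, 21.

Nim-sum: 12 XOR 20 XOR 1 XOR 15 XOR 5 XOR 21 = 6.

6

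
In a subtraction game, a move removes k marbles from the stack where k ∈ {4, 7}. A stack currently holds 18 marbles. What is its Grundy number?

Build the Grundy sequence with g(k) = mex{g(k−s) : s ∈ {4, 7}, s ≤ k}:
k:     0  1  2  3  4  5  6  7  8  9 10 11 12 13 14 15 16 17 18
g(k):  0  0  0  0  1  1  1  1  2  2  2  0  0  0  0  1  1  1  1
So g(18) = 1.

1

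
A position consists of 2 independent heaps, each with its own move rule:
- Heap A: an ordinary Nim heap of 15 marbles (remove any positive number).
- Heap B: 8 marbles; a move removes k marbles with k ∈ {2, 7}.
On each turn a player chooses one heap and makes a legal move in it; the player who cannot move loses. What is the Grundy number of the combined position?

13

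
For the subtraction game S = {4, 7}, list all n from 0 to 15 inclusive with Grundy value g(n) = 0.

0, 1, 2, 3, 11, 12, 13, 14

Build the Grundy sequence with g(k) = mex{g(k−s) : s ∈ {4, 7}, s ≤ k}:
k:     0  1  2  3  4  5  6  7  8  9 10 11 12 13 14 15
g(k):  0  0  0  0  1  1  1  1  2  2  2  0  0  0  0  1
The P-positions (g = 0) in 0..15 are 0, 1, 2, 3, 11, 12, 13, 14.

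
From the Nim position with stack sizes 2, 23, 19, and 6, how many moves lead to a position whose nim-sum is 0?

0

Compute the nim-sum pairwise:
2 XOR 23 = 21
21 XOR 19 = 6
6 XOR 6 = 0
The nim-sum is already 0, so every move leaves a nonzero nim-sum — there are no winning moves.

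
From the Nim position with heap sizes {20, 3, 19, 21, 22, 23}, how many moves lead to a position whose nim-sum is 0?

5

Compute the nim-sum pairwise:
20 ⊕ 3 = 23
23 ⊕ 19 = 4
4 ⊕ 21 = 17
17 ⊕ 22 = 7
7 ⊕ 23 = 16
The overall nim-sum is X = 16. A heap of size p has a winning move iff p XOR X < p (reduce it to p XOR X).
  20: 20 XOR 16 = 4 < 20 — winning move (to 4).
  3: 3 XOR 16 = 19 ≥ 3 — no move.
  19: 19 XOR 16 = 3 < 19 — winning move (to 3).
  21: 21 XOR 16 = 5 < 21 — winning move (to 5).
  22: 22 XOR 16 = 6 < 22 — winning move (to 6).
  23: 23 XOR 16 = 7 < 23 — winning move (to 7).
That gives 5 winning moves.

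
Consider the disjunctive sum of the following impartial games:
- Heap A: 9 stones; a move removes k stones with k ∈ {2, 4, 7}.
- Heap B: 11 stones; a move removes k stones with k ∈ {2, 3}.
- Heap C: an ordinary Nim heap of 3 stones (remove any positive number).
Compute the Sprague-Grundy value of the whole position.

Grundy values for heap A (subtraction set {2, 4, 7}):
g(0) = mex{} = 0
g(1) = mex{} = 0
g(2) = mex{0} = 1
g(3) = mex{0} = 1
g(4) = mex{0,1} = 2
g(5) = mex{0,1} = 2
g(6) = mex{1,2} = 0
g(7) = mex{0,1,2} = 3
g(8) = mex{0,2} = 1
g(9) = mex{1,2,3} = 0
So g(9) = 0.
For heap B, compute g(0), g(1), … with moves {2, 3}:
g(0) = mex{} = 0
g(1) = mex{} = 0
g(2) = mex{0} = 1
g(3) = mex{0} = 1
g(4) = mex{0,1} = 2
g(5) = mex{1} = 0
g(6) = mex{1,2} = 0
g(7) = mex{0,2} = 1
g(8) = mex{0} = 1
g(9) = mex{0,1} = 2
g(10) = mex{1} = 0
g(11) = mex{1,2} = 0
So g(11) = 0.
Heap C is a plain Nim heap of size 3, so its Grundy value is 3.
The value of a disjunctive sum is the nim-sum of the parts.
Combined value = 0 ⊕ 0 ⊕ 3 = 3.

3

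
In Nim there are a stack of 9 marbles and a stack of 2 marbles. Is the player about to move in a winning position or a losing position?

Winning position

Compute the nim-sum pairwise:
9 ⊕ 2 = 11
The nim-sum is 11 ≠ 0, so this is an N-position: the player to move can win.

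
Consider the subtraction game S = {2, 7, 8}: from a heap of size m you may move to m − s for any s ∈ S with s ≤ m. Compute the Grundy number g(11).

Build the Grundy sequence with g(k) = mex{g(k−s) : s ∈ {2, 7, 8}, s ≤ k}:
g(0) = mex{} = 0
g(1) = mex{} = 0
g(2) = mex{0} = 1
g(3) = mex{0} = 1
g(4) = mex{1} = 0
g(5) = mex{1} = 0
g(6) = mex{0} = 1
g(7) = mex{0} = 1
g(8) = mex{0,1} = 2
g(9) = mex{0,1} = 2
g(10) = mex{1,2} = 0
g(11) = mex{0,1,2} = 3
So g(11) = 3.

3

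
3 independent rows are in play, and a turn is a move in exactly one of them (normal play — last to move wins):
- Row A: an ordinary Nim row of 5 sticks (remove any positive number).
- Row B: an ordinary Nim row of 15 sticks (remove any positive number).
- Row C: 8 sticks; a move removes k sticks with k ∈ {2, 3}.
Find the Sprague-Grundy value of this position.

11

Row A is a plain Nim row of size 5, so its Grundy value is 5.
Row B is a plain Nim row of size 15, so its Grundy value is 15.
For row C, compute g(0), g(1), … with moves {2, 3}:
g(0) = mex{} = 0
g(1) = mex{} = 0
g(2) = mex{0} = 1
g(3) = mex{0} = 1
g(4) = mex{0,1} = 2
g(5) = mex{1} = 0
g(6) = mex{1,2} = 0
g(7) = mex{0,2} = 1
g(8) = mex{0} = 1
So g(8) = 1.
By the Sprague-Grundy theorem, the Grundy value of a sum of independent games is the XOR of the component values.
Combined value = 5 XOR 15 XOR 1 = 11.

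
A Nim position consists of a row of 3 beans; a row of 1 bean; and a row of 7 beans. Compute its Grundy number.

5

Nim-sum: 3 ⊕ 1 ⊕ 7 = 5.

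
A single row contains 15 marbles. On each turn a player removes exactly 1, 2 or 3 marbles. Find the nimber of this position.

Compute g(0), g(1), … for moves {1, 2, 3}:
k:     0  1  2  3  4  5  6  7  8  9 10 11 12 13 14 15
g(k):  0  1  2  3  0  1  2  3  0  1  2  3  0  1  2  3
So g(15) = 3.

3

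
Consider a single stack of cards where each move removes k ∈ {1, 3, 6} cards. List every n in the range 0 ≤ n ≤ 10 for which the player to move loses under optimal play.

0, 2, 4, 9

Compute g(0), g(1), … for moves {1, 3, 6}:
g(0) = mex{} = 0
g(1) = mex{0} = 1
g(2) = mex{1} = 0
g(3) = mex{0} = 1
g(4) = mex{1} = 0
g(5) = mex{0} = 1
g(6) = mex{0,1} = 2
g(7) = mex{0,1,2} = 3
g(8) = mex{0,1,3} = 2
g(9) = mex{1,2} = 0
g(10) = mex{0,3} = 1
The P-positions (g = 0) in 0..10 are 0, 2, 4, 9.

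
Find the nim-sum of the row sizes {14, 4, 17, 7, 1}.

Nim-sum: 14 ^ 4 ^ 17 ^ 7 ^ 1 = 29.

29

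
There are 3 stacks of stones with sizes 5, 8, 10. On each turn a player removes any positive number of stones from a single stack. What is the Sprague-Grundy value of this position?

7

In binary:
  0101  (5)
  1000  (8)
  1010  (10)
  ----
  0111  (7)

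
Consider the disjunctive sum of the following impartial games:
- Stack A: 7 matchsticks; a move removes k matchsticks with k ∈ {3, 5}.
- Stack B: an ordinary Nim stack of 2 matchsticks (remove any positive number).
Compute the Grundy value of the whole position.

Grundy values for stack A (subtraction set {3, 5}):
k:     0  1  2  3  4  5  6  7
g(k):  0  0  0  1  1  1  2  2
So g(7) = 2.
Stack B is a plain Nim stack of size 2, so its Grundy value is 2.
By the Sprague-Grundy theorem, the Grundy value of a sum of independent games is the XOR of the component values.
Combined value = 2 XOR 2 = 0.

0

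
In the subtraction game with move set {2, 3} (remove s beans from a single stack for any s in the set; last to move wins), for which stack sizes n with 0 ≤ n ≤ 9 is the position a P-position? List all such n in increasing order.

0, 1, 5, 6

Build the Grundy sequence with g(k) = mex{g(k−s) : s ∈ {2, 3}, s ≤ k}:
k:     0  1  2  3  4  5  6  7  8  9
g(k):  0  0  1  1  2  0  0  1  1  2
The P-positions (g = 0) in 0..9 are 0, 1, 5, 6.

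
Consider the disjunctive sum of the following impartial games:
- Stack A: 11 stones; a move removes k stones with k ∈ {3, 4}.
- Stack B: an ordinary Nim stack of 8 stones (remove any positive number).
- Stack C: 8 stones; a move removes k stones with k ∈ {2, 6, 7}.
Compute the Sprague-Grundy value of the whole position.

11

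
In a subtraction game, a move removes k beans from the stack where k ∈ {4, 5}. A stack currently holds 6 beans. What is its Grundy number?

1

Grundy values for subtraction set {4, 5}:
k:     0  1  2  3  4  5  6
g(k):  0  0  0  0  1  1  1
So g(6) = 1.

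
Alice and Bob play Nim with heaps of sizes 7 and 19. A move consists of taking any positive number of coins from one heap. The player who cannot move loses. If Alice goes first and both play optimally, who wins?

Alice wins

Write each in binary and XOR column by column:
  00111  (7)
  10011  (19)
  -----
  10100  (20)
The nim-sum is 20 ≠ 0, so this is an N-position: the player to move can win; Alice has a winning move.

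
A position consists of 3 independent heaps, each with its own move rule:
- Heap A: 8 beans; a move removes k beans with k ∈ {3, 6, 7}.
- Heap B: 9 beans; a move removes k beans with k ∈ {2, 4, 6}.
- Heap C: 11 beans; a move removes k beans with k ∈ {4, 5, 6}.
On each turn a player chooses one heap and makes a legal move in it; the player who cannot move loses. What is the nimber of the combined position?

2

Build the Grundy sequence for heap A with g(k) = mex{g(k−s) : s ∈ {3, 6, 7}, s ≤ k}:
g(0) = mex{} = 0
g(1) = mex{} = 0
g(2) = mex{} = 0
g(3) = mex{0} = 1
g(4) = mex{0} = 1
g(5) = mex{0} = 1
g(6) = mex{0,1} = 2
g(7) = mex{0,1} = 2
g(8) = mex{0,1} = 2
So g(8) = 2.
Build the Grundy sequence for heap B with g(k) = mex{g(k−s) : s ∈ {2, 4, 6}, s ≤ k}:
k:     0  1  2  3  4  5  6  7  8  9
g(k):  0  0  1  1  2  2  3  3  0  0
So g(9) = 0.
Grundy values for heap C (subtraction set {4, 5, 6}):
k:     0  1  2  3  4  5  6  7  8  9 10 11
g(k):  0  0  0  0  1  1  1  1  2  2  0  0
So g(11) = 0.
The value of a disjunctive sum is the nim-sum of the parts.
Combined value = 2 XOR 0 XOR 0 = 2.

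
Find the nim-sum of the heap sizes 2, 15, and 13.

Nim-sum: 2 ⊕ 15 ⊕ 13 = 0.

0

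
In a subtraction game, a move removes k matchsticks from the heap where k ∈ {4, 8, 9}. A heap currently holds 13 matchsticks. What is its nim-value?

0

Grundy values for subtraction set {4, 8, 9}:
k:     0  1  2  3  4  5  6  7  8  9 10 11 12 13
g(k):  0  0  0  0  1  1  1  1  2  2  2  2  3  0
So g(13) = 0.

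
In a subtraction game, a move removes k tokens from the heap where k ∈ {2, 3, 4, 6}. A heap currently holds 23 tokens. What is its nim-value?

3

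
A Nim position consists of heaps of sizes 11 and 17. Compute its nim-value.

26

Compute the nim-sum pairwise:
11 ⊕ 17 = 26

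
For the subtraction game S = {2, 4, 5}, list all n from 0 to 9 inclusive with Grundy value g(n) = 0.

Compute g(0), g(1), … for moves {2, 4, 5}:
g(0) = mex{} = 0
g(1) = mex{} = 0
g(2) = mex{0} = 1
g(3) = mex{0} = 1
g(4) = mex{0,1} = 2
g(5) = mex{0,1} = 2
g(6) = mex{0,1,2} = 3
g(7) = mex{1,2} = 0
g(8) = mex{1,2,3} = 0
g(9) = mex{0,2} = 1
The P-positions (g = 0) in 0..9 are 0, 1, 7, 8.

0, 1, 7, 8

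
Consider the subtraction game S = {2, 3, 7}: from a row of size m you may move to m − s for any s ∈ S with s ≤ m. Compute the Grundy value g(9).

2

Grundy values for subtraction set {2, 3, 7}:
g(0) = mex{} = 0
g(1) = mex{} = 0
g(2) = mex{0} = 1
g(3) = mex{0} = 1
g(4) = mex{0,1} = 2
g(5) = mex{1} = 0
g(6) = mex{1,2} = 0
g(7) = mex{0,2} = 1
g(8) = mex{0} = 1
g(9) = mex{0,1} = 2
So g(9) = 2.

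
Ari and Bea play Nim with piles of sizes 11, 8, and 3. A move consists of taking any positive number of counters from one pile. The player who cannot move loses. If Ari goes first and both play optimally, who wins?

In binary:
  1011  (11)
  1000  (8)
  0011  (3)
  ----
  0000  (0)
The nim-sum is 0, so this is a P-position: the player to move is in a losing position under optimal play; Ari is about to move from it and so loses — Bea wins.

Bea wins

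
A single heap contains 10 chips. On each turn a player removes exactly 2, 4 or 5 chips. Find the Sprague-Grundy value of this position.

1

Build the Grundy sequence with g(k) = mex{g(k−s) : s ∈ {2, 4, 5}, s ≤ k}:
g(0) = mex{} = 0
g(1) = mex{} = 0
g(2) = mex{0} = 1
g(3) = mex{0} = 1
g(4) = mex{0,1} = 2
g(5) = mex{0,1} = 2
g(6) = mex{0,1,2} = 3
g(7) = mex{1,2} = 0
g(8) = mex{1,2,3} = 0
g(9) = mex{0,2} = 1
g(10) = mex{0,2,3} = 1
So g(10) = 1.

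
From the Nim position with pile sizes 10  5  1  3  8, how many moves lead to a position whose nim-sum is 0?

1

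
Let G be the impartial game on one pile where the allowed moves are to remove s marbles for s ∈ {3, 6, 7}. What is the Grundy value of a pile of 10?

Compute g(0), g(1), … for moves {3, 6, 7}:
k:     0  1  2  3  4  5  6  7  8  9 10
g(k):  0  0  0  1  1  1  2  2  2  3  0
So g(10) = 0.

0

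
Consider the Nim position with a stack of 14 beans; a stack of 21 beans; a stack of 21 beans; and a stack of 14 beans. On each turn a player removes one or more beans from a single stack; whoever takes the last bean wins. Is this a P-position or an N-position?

P-position

Compute the nim-sum pairwise:
14 ⊕ 21 = 27
27 ⊕ 21 = 14
14 ⊕ 14 = 0
The nim-sum is 0, so this is a P-position: the player to move is in a losing position under optimal play.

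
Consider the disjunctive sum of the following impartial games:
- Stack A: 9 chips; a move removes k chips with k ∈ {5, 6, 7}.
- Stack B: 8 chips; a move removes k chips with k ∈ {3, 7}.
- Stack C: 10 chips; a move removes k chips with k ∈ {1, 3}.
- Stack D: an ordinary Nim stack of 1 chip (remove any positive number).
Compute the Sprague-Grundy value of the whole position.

2

Build the Grundy sequence for stack A with g(k) = mex{g(k−s) : s ∈ {5, 6, 7}, s ≤ k}:
g(0) = mex{} = 0
g(1) = mex{} = 0
g(2) = mex{} = 0
g(3) = mex{} = 0
g(4) = mex{} = 0
g(5) = mex{0} = 1
g(6) = mex{0} = 1
g(7) = mex{0} = 1
g(8) = mex{0} = 1
g(9) = mex{0} = 1
So g(9) = 1.
For stack B, compute g(0), g(1), … with moves {3, 7}:
k:     0  1  2  3  4  5  6  7  8
g(k):  0  0  0  1  1  1  0  2  2
So g(8) = 2.
For stack C, compute g(0), g(1), … with moves {1, 3}:
g(0) = mex{} = 0
g(1) = mex{0} = 1
g(2) = mex{1} = 0
g(3) = mex{0} = 1
g(4) = mex{1} = 0
g(5) = mex{0} = 1
g(6) = mex{1} = 0
g(7) = mex{0} = 1
g(8) = mex{1} = 0
g(9) = mex{0} = 1
g(10) = mex{1} = 0
So g(10) = 0.
Stack D is a plain Nim stack of size 1, so its Grundy value is 1.
The value of a disjunctive sum is the nim-sum of the parts.
Combined value = 1 XOR 2 XOR 0 XOR 1 = 2.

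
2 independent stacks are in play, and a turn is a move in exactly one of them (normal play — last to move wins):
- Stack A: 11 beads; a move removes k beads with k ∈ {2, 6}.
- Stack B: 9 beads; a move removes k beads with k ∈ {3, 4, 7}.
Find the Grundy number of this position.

2

Build the Grundy sequence for stack A with g(k) = mex{g(k−s) : s ∈ {2, 6}, s ≤ k}:
g(0) = mex{} = 0
g(1) = mex{} = 0
g(2) = mex{0} = 1
g(3) = mex{0} = 1
g(4) = mex{1} = 0
g(5) = mex{1} = 0
g(6) = mex{0} = 1
g(7) = mex{0} = 1
g(8) = mex{1} = 0
g(9) = mex{1} = 0
g(10) = mex{0} = 1
g(11) = mex{0} = 1
So g(11) = 1.
Grundy values for stack B (subtraction set {3, 4, 7}):
k:     0  1  2  3  4  5  6  7  8  9
g(k):  0  0  0  1  1  1  2  2  2  3
So g(9) = 3.
By the Sprague-Grundy theorem, the Grundy value of a sum of independent games is the XOR of the component values.
Combined value = 1 ⊕ 3 = 2.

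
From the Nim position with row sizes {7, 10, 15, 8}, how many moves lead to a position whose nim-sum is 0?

Compute the nim-sum pairwise:
7 ^ 10 = 13
13 ^ 15 = 2
2 ^ 8 = 10
The overall nim-sum is X = 10. A row of size p has a winning move iff p XOR X < p (reduce it to p XOR X).
  7: 7 XOR 10 = 13 ≥ 7 — no move.
  10: 10 XOR 10 = 0 < 10 — winning move (to 0).
  15: 15 XOR 10 = 5 < 15 — winning move (to 5).
  8: 8 XOR 10 = 2 < 8 — winning move (to 2).
That gives 3 winning moves.

3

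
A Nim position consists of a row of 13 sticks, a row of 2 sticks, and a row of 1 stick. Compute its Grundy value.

14

Write each in binary and XOR column by column:
  1101  (13)
  0010  (2)
  0001  (1)
  ----
  1110  (14)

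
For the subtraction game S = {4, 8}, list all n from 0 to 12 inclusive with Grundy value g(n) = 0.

0, 1, 2, 3, 12

Grundy values for subtraction set {4, 8}:
g(0) = mex{} = 0
g(1) = mex{} = 0
g(2) = mex{} = 0
g(3) = mex{} = 0
g(4) = mex{0} = 1
g(5) = mex{0} = 1
g(6) = mex{0} = 1
g(7) = mex{0} = 1
g(8) = mex{0,1} = 2
g(9) = mex{0,1} = 2
g(10) = mex{0,1} = 2
g(11) = mex{0,1} = 2
g(12) = mex{1,2} = 0
The P-positions (g = 0) in 0..12 are 0, 1, 2, 3, 12.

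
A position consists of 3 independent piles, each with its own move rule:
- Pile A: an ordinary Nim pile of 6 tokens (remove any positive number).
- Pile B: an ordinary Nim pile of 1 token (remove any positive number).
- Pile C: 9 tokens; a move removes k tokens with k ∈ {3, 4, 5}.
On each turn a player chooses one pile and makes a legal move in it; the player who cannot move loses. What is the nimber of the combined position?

7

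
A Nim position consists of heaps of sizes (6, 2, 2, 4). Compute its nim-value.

Bitwise XOR of the heap sizes:
  110  (6)
  010  (2)
  010  (2)
  100  (4)
  ---
  010  (2)

2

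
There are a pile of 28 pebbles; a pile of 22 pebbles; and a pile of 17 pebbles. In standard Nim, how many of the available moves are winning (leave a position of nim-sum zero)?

Nim-sum: 28 ^ 22 ^ 17 = 27.
The overall nim-sum is X = 27. A pile of size p has a winning move iff p XOR X < p (reduce it to p XOR X).
  28: 28 XOR 27 = 7 < 28 — winning move (to 7).
  22: 22 XOR 27 = 13 < 22 — winning move (to 13).
  17: 17 XOR 27 = 10 < 17 — winning move (to 10).
That gives 3 winning moves.

3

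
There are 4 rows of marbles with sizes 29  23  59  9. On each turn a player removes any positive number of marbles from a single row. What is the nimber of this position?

56

Nim-sum: 29 XOR 23 XOR 59 XOR 9 = 56.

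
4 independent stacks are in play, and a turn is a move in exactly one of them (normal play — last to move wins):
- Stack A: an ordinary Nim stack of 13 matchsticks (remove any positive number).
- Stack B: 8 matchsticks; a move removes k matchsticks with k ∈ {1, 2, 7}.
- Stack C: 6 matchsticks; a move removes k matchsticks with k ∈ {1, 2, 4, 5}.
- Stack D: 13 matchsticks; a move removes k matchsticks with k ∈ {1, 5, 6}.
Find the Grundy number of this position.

15

Stack A is a plain Nim stack of size 13, so its Grundy value is 13.
Grundy values for stack B (subtraction set {1, 2, 7}):
g(0) = mex{} = 0
g(1) = mex{0} = 1
g(2) = mex{0,1} = 2
g(3) = mex{1,2} = 0
g(4) = mex{0,2} = 1
g(5) = mex{0,1} = 2
g(6) = mex{1,2} = 0
g(7) = mex{0,2} = 1
g(8) = mex{0,1} = 2
So g(8) = 2.
For stack C, compute g(0), g(1), … with moves {1, 2, 4, 5}:
g(0) = mex{} = 0
g(1) = mex{0} = 1
g(2) = mex{0,1} = 2
g(3) = mex{1,2} = 0
g(4) = mex{0,2} = 1
g(5) = mex{0,1} = 2
g(6) = mex{1,2} = 0
So g(6) = 0.
Grundy values for stack D (subtraction set {1, 5, 6}):
k:     0  1  2  3  4  5  6  7  8  9 10 11 12 13
g(k):  0  1  0  1  0  1  2  3  2  3  2  0  1  0
So g(13) = 0.
By the Sprague-Grundy theorem, the Grundy value of a sum of independent games is the XOR of the component values.
Combined value = 13 XOR 2 XOR 0 XOR 0 = 15.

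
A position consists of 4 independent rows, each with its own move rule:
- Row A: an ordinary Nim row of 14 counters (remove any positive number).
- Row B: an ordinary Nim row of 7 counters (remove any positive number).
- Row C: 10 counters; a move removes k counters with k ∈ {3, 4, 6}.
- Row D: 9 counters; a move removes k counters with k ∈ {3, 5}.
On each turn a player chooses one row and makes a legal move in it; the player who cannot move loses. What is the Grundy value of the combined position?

9

Row A is a plain Nim row of size 14, so its Grundy value is 14.
Row B is a plain Nim row of size 7, so its Grundy value is 7.
For row C, compute g(0), g(1), … with moves {3, 4, 6}:
k:     0  1  2  3  4  5  6  7  8  9 10
g(k):  0  0  0  1  1  1  2  2  2  0  0
So g(10) = 0.
Build the Grundy sequence for row D with g(k) = mex{g(k−s) : s ∈ {3, 5}, s ≤ k}:
k:     0  1  2  3  4  5  6  7  8  9
g(k):  0  0  0  1  1  1  2  2  0  0
So g(9) = 0.
By the Sprague-Grundy theorem, the Grundy value of a sum of independent games is the XOR of the component values.
Combined value = 14 XOR 7 XOR 0 XOR 0 = 9.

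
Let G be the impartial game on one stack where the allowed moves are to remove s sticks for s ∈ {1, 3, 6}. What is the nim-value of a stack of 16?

3

Compute g(0), g(1), … for moves {1, 3, 6}:
k:     0  1  2  3  4  5  6  7  8  9 10 11 12 13 14 15 16
g(k):  0  1  0  1  0  1  2  3  2  0  1  0  1  0  1  2  3
So g(16) = 3.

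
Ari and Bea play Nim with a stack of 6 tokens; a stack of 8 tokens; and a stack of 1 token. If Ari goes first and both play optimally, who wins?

Nim-sum: 6 ⊕ 8 ⊕ 1 = 15.
The nim-sum is 15 ≠ 0, so this is an N-position: the player to move can win; Ari has a winning move.

Ari wins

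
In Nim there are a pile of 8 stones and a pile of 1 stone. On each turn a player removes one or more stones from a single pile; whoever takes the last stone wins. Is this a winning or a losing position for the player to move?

Winning position

Compute the nim-sum pairwise:
8 XOR 1 = 9
The nim-sum is 9 ≠ 0, so this is an N-position: the player to move can win.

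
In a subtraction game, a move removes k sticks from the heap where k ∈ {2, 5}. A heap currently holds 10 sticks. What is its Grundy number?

1

Compute g(0), g(1), … for moves {2, 5}:
g(0) = mex{} = 0
g(1) = mex{} = 0
g(2) = mex{0} = 1
g(3) = mex{0} = 1
g(4) = mex{1} = 0
g(5) = mex{0,1} = 2
g(6) = mex{0} = 1
g(7) = mex{1,2} = 0
g(8) = mex{1} = 0
g(9) = mex{0} = 1
g(10) = mex{0,2} = 1
So g(10) = 1.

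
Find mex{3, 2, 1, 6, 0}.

The values 0, 1, 2, 3 are all present; 4 is the first non-negative integer missing from the set.

4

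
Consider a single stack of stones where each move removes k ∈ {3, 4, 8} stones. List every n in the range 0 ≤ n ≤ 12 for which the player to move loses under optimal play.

0, 1, 2, 7, 12

Grundy values for subtraction set {3, 4, 8}:
k:     0  1  2  3  4  5  6  7  8  9 10 11 12
g(k):  0  0  0  1  1  1  2  0  2  3  1  3  0
The P-positions (g = 0) in 0..12 are 0, 1, 2, 7, 12.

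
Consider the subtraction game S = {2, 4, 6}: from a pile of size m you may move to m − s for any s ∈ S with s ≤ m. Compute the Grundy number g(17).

0

Build the Grundy sequence with g(k) = mex{g(k−s) : s ∈ {2, 4, 6}, s ≤ k}:
k:     0  1  2  3  4  5  6  7  8  9 10 11 12 13 14 15 16 17
g(k):  0  0  1  1  2  2  3  3  0  0  1  1  2  2  3  3  0  0
So g(17) = 0.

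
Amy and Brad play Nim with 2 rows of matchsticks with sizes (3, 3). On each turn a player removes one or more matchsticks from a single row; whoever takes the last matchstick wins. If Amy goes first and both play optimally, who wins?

Brad wins

Nim-sum: 3 XOR 3 = 0.
The nim-sum is 0, so this is a P-position: the player to move is in a losing position under optimal play; Amy is about to move from it and so loses — Brad wins.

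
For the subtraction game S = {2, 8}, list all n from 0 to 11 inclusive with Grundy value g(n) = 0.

0, 1, 4, 5, 10, 11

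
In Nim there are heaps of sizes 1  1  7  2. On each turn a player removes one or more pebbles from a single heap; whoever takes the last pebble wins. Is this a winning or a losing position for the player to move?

Bitwise XOR of the heap sizes:
  001  (1)
  001  (1)
  111  (7)
  010  (2)
  ---
  101  (5)
The nim-sum is 5 ≠ 0, so this is an N-position: the player to move can win.

Winning position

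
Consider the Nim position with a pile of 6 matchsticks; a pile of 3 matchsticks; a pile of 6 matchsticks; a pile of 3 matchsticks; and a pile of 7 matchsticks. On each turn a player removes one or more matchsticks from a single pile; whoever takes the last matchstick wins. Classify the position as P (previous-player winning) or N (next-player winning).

Compute the nim-sum pairwise:
6 XOR 3 = 5
5 XOR 6 = 3
3 XOR 3 = 0
0 XOR 7 = 7
The nim-sum is 7 ≠ 0, so this is an N-position: the player to move can win.

N-position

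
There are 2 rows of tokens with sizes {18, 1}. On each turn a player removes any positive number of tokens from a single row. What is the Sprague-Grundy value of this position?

Bitwise XOR of the heap sizes:
  10010  (18)
  00001  (1)
  -----
  10011  (19)

19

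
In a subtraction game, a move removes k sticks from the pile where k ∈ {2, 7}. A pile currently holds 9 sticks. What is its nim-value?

Grundy values for subtraction set {2, 7}:
g(0) = mex{} = 0
g(1) = mex{} = 0
g(2) = mex{0} = 1
g(3) = mex{0} = 1
g(4) = mex{1} = 0
g(5) = mex{1} = 0
g(6) = mex{0} = 1
g(7) = mex{0} = 1
g(8) = mex{0,1} = 2
g(9) = mex{1} = 0
So g(9) = 0.

0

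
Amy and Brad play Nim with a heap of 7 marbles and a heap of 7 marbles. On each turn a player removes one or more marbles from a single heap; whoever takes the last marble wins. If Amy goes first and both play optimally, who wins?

Bitwise XOR of the heap sizes:
  111  (7)
  111  (7)
  ---
  000  (0)
The nim-sum is 0, so this is a P-position: the player to move is in a losing position under optimal play; Amy is about to move from it and so loses — Brad wins.

Brad wins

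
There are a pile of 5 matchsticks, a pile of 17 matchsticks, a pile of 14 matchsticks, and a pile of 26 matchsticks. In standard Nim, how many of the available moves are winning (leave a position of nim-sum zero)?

0

Bitwise XOR of the heap sizes:
  00101  (5)
  10001  (17)
  01110  (14)
  11010  (26)
  -----
  00000  (0)
The nim-sum is already 0, so every move leaves a nonzero nim-sum — there are no winning moves.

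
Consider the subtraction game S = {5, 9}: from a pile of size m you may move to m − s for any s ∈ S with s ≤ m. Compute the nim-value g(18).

0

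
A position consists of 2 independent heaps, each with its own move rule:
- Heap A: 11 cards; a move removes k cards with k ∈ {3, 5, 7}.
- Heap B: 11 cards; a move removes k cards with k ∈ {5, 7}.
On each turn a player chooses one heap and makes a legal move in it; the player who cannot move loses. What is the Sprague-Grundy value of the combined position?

2

Build the Grundy sequence for heap A with g(k) = mex{g(k−s) : s ∈ {3, 5, 7}, s ≤ k}:
k:     0  1  2  3  4  5  6  7  8  9 10 11
g(k):  0  0  0  1  1  1  2  2  2  3  0  0
So g(11) = 0.
Grundy values for heap B (subtraction set {5, 7}):
g(0) = mex{} = 0
g(1) = mex{} = 0
g(2) = mex{} = 0
g(3) = mex{} = 0
g(4) = mex{} = 0
g(5) = mex{0} = 1
g(6) = mex{0} = 1
g(7) = mex{0} = 1
g(8) = mex{0} = 1
g(9) = mex{0} = 1
g(10) = mex{0,1} = 2
g(11) = mex{0,1} = 2
So g(11) = 2.
By the Sprague-Grundy theorem, the Grundy value of a sum of independent games is the XOR of the component values.
Combined value = 0 ⊕ 2 = 2.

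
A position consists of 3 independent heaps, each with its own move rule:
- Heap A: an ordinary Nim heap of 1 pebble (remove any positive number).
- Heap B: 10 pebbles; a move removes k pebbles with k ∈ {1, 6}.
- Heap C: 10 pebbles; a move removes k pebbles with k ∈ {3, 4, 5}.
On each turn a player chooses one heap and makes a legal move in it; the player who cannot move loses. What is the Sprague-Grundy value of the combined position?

0

Heap A is a plain Nim heap of size 1, so its Grundy value is 1.
Build the Grundy sequence for heap B with g(k) = mex{g(k−s) : s ∈ {1, 6}, s ≤ k}:
g(0) = mex{} = 0
g(1) = mex{0} = 1
g(2) = mex{1} = 0
g(3) = mex{0} = 1
g(4) = mex{1} = 0
g(5) = mex{0} = 1
g(6) = mex{0,1} = 2
g(7) = mex{1,2} = 0
g(8) = mex{0} = 1
g(9) = mex{1} = 0
g(10) = mex{0} = 1
So g(10) = 1.
Grundy values for heap C (subtraction set {3, 4, 5}):
k:     0  1  2  3  4  5  6  7  8  9 10
g(k):  0  0  0  1  1  1  2  2  0  0  0
So g(10) = 0.
The value of a disjunctive sum is the nim-sum of the parts.
Combined value = 1 ⊕ 1 ⊕ 0 = 0.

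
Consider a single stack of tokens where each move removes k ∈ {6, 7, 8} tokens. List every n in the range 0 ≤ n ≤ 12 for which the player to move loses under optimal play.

0, 1, 2, 3, 4, 5

Build the Grundy sequence with g(k) = mex{g(k−s) : s ∈ {6, 7, 8}, s ≤ k}:
k:     0  1  2  3  4  5  6  7  8  9 10 11 12
g(k):  0  0  0  0  0  0  1  1  1  1  1  1  2
The P-positions (g = 0) in 0..12 are 0, 1, 2, 3, 4, 5.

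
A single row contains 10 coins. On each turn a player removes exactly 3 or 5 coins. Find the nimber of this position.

0

Compute g(0), g(1), … for moves {3, 5}:
k:     0  1  2  3  4  5  6  7  8  9 10
g(k):  0  0  0  1  1  1  2  2  0  0  0
So g(10) = 0.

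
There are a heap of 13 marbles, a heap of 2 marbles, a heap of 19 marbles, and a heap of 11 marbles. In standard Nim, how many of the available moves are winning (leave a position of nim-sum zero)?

Compute the nim-sum pairwise:
13 ⊕ 2 = 15
15 ⊕ 19 = 28
28 ⊕ 11 = 23
The overall nim-sum is X = 23. A heap of size p has a winning move iff p XOR X < p (reduce it to p XOR X).
  13: 13 XOR 23 = 26 ≥ 13 — no move.
  2: 2 XOR 23 = 21 ≥ 2 — no move.
  19: 19 XOR 23 = 4 < 19 — winning move (to 4).
  11: 11 XOR 23 = 28 ≥ 11 — no move.
That gives 1 winning move.

1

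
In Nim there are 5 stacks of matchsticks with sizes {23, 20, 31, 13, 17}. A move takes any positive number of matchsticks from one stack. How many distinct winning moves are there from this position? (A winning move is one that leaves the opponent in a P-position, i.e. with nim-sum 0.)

0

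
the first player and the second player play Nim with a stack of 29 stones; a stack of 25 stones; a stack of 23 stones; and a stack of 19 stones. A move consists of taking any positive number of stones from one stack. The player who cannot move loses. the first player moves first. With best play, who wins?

Write each in binary and XOR column by column:
  11101  (29)
  11001  (25)
  10111  (23)
  10011  (19)
  -----
  00000  (0)
The nim-sum is 0, so this is a P-position: the player to move is in a losing position under optimal play; the first player is about to move from it and so loses — the second player wins.

the second player wins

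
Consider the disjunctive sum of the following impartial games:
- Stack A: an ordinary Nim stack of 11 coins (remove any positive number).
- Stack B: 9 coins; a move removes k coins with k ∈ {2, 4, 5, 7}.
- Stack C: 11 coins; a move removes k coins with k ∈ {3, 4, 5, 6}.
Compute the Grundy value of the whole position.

11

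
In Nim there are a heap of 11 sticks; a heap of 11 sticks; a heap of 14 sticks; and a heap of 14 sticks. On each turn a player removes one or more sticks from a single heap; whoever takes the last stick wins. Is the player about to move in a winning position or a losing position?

In binary:
  1011  (11)
  1011  (11)
  1110  (14)
  1110  (14)
  ----
  0000  (0)
The nim-sum is 0, so this is a P-position: the player to move is in a losing position under optimal play.

Losing position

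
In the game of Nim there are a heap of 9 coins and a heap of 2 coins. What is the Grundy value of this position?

Bitwise XOR of the heap sizes:
  1001  (9)
  0010  (2)
  ----
  1011  (11)

11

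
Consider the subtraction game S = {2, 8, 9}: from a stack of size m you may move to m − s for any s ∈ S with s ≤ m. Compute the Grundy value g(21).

Grundy values for subtraction set {2, 8, 9}:
k:     0  1  2  3  4  5  6  7  8  9 10 11 12 13 14 15 16 17 18 19 20 21
g(k):  0  0  1  1  0  0  1  1  2  2  3  0  2  1  3  0  0  1  1  2  3  0
So g(21) = 0.

0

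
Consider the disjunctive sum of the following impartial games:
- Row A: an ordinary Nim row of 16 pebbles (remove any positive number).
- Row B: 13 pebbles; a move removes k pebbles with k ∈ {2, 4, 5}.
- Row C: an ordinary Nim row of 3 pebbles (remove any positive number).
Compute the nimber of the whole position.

16

Row A is a plain Nim row of size 16, so its Grundy value is 16.
Grundy values for row B (subtraction set {2, 4, 5}):
g(0) = mex{} = 0
g(1) = mex{} = 0
g(2) = mex{0} = 1
g(3) = mex{0} = 1
g(4) = mex{0,1} = 2
g(5) = mex{0,1} = 2
g(6) = mex{0,1,2} = 3
g(7) = mex{1,2} = 0
g(8) = mex{1,2,3} = 0
g(9) = mex{0,2} = 1
g(10) = mex{0,2,3} = 1
g(11) = mex{0,1,3} = 2
g(12) = mex{0,1} = 2
g(13) = mex{0,1,2} = 3
So g(13) = 3.
Row C is a plain Nim row of size 3, so its Grundy value is 3.
By the Sprague-Grundy theorem, the Grundy value of a sum of independent games is the XOR of the component values.
Combined value = 16 ⊕ 3 ⊕ 3 = 16.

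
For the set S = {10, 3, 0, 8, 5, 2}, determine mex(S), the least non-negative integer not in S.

1

0 is in the set but 1 is not, so the mex is 1.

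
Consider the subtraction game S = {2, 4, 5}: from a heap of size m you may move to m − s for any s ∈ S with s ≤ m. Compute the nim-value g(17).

Compute g(0), g(1), … for moves {2, 4, 5}:
k:     0  1  2  3  4  5  6  7  8  9 10 11 12 13 14 15 16 17
g(k):  0  0  1  1  2  2  3  0  0  1  1  2  2  3  0  0  1  1
So g(17) = 1.

1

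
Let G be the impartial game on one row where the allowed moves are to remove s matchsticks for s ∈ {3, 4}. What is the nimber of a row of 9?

0

Grundy values for subtraction set {3, 4}:
g(0) = mex{} = 0
g(1) = mex{} = 0
g(2) = mex{} = 0
g(3) = mex{0} = 1
g(4) = mex{0} = 1
g(5) = mex{0} = 1
g(6) = mex{0,1} = 2
g(7) = mex{1} = 0
g(8) = mex{1} = 0
g(9) = mex{1,2} = 0
So g(9) = 0.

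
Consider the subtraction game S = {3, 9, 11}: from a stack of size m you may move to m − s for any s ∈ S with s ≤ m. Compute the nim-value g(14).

Compute g(0), g(1), … for moves {3, 9, 11}:
k:     0  1  2  3  4  5  6  7  8  9 10 11 12 13 14
g(k):  0  0  0  1  1  1  0  0  0  1  1  1  2  2  0
So g(14) = 0.

0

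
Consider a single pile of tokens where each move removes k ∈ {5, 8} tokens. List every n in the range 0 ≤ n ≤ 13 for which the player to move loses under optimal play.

0, 1, 2, 3, 4, 13

Grundy values for subtraction set {5, 8}:
g(0) = mex{} = 0
g(1) = mex{} = 0
g(2) = mex{} = 0
g(3) = mex{} = 0
g(4) = mex{} = 0
g(5) = mex{0} = 1
g(6) = mex{0} = 1
g(7) = mex{0} = 1
g(8) = mex{0} = 1
g(9) = mex{0} = 1
g(10) = mex{0,1} = 2
g(11) = mex{0,1} = 2
g(12) = mex{0,1} = 2
g(13) = mex{1} = 0
The P-positions (g = 0) in 0..13 are 0, 1, 2, 3, 4, 13.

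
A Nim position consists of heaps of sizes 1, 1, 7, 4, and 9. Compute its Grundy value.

10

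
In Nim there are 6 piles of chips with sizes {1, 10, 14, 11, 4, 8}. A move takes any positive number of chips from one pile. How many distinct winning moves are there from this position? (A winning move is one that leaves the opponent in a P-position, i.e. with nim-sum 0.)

3

Nim-sum: 1 ⊕ 10 ⊕ 14 ⊕ 11 ⊕ 4 ⊕ 8 = 2.
The overall nim-sum is X = 2. A pile of size p has a winning move iff p XOR X < p (reduce it to p XOR X).
  1: 1 XOR 2 = 3 ≥ 1 — no move.
  10: 10 XOR 2 = 8 < 10 — winning move (to 8).
  14: 14 XOR 2 = 12 < 14 — winning move (to 12).
  11: 11 XOR 2 = 9 < 11 — winning move (to 9).
  4: 4 XOR 2 = 6 ≥ 4 — no move.
  8: 8 XOR 2 = 10 ≥ 8 — no move.
That gives 3 winning moves.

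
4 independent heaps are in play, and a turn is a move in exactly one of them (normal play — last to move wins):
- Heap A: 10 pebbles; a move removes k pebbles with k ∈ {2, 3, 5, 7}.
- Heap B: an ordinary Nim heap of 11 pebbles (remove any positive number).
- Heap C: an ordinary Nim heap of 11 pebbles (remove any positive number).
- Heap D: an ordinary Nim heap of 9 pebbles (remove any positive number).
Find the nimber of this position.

9

Build the Grundy sequence for heap A with g(k) = mex{g(k−s) : s ∈ {2, 3, 5, 7}, s ≤ k}:
k:     0  1  2  3  4  5  6  7  8  9 10
g(k):  0  0  1  1  2  2  3  3  4  0  0
So g(10) = 0.
Heap B is a plain Nim heap of size 11, so its Grundy value is 11.
Heap C is a plain Nim heap of size 11, so its Grundy value is 11.
Heap D is a plain Nim heap of size 9, so its Grundy value is 9.
By the Sprague-Grundy theorem, the Grundy value of a sum of independent games is the XOR of the component values.
Combined value = 0 ⊕ 11 ⊕ 11 ⊕ 9 = 9.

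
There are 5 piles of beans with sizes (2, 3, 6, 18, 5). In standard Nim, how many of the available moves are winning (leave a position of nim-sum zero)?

1

Nim-sum: 2 ⊕ 3 ⊕ 6 ⊕ 18 ⊕ 5 = 16.
The overall nim-sum is X = 16. A pile of size p has a winning move iff p XOR X < p (reduce it to p XOR X).
  2: 2 XOR 16 = 18 ≥ 2 — no move.
  3: 3 XOR 16 = 19 ≥ 3 — no move.
  6: 6 XOR 16 = 22 ≥ 6 — no move.
  18: 18 XOR 16 = 2 < 18 — winning move (to 2).
  5: 5 XOR 16 = 21 ≥ 5 — no move.
That gives 1 winning move.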